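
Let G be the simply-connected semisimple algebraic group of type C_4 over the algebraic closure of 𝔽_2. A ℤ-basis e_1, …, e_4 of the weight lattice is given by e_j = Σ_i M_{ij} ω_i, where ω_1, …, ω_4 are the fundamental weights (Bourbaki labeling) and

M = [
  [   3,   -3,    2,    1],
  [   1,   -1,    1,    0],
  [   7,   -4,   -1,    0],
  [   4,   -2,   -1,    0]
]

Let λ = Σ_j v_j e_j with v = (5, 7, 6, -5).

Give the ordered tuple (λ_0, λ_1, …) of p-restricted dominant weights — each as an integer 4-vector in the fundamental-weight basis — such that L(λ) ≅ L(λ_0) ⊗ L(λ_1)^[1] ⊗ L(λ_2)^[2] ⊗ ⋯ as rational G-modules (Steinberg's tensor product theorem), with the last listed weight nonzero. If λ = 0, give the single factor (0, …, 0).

In the fundamental-weight basis, λ has coordinates c = M·v (v = (5, 7, 6, -5)):
  c_1 = 3·5 + (-3)·(7) + 2·6 + (1)·(-5) = 1
  c_2 = 1·5 + (-1)·(7) + 1·6 + (0)·(-5) = 4
  c_3 = 7·5 + (-4)·(7) + (-1)·(6) + (0)·(-5) = 1
  c_4 = 4·5 + (-2)·(7) + (-1)·(6) + (0)·(-5) = 0
Writing each c_i in base p = 2:
  c_1 = 1 = 1·2^0
  c_2 = 4 = 0·2^0 + 0·2^1 + 1·2^2
  c_3 = 1 = 1·2^0
  c_4 = 0
λ_0 = (1, 0, 1, 0)
λ_1 = (0, 0, 0, 0)
λ_2 = (0, 1, 0, 0)

((1, 0, 1, 0), (0, 0, 0, 0), (0, 1, 0, 0))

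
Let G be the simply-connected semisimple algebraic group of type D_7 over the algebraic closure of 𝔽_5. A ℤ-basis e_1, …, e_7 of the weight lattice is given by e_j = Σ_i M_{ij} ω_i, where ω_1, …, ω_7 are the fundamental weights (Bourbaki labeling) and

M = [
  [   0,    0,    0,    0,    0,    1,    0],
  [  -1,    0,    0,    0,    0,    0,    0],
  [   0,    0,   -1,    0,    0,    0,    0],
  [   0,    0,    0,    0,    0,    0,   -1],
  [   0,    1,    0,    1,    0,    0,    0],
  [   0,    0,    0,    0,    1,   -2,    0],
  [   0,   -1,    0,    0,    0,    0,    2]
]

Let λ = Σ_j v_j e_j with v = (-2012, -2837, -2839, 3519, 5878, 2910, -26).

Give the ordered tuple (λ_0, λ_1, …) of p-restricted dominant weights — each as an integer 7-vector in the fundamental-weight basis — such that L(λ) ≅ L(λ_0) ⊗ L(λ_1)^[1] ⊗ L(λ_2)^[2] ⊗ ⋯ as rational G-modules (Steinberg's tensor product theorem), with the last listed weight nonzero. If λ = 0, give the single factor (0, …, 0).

((0, 2, 4, 1, 2, 3, 0), (2, 2, 2, 0, 1, 1, 2), (1, 0, 3, 1, 2, 2, 1), (3, 1, 2, 0, 0, 0, 2), (4, 3, 4, 0, 1, 0, 4))

Compute c_i = Σ_j M_{ij} v_j with v = (-2012, -2837, -2839, 3519, 5878, 2910, -26):
  c_1 = 0*-2012 + 0*-2837 + 0*-2839 + 0*3519 + 0*5878 + 1*2910 + 0*-26 = 2910
  c_2 = -1*-2012 + 0*-2837 + 0*-2839 + 0*3519 + 0*5878 + 0*2910 + 0*-26 = 2012
  c_3 = 0*-2012 + 0*-2837 + -1*-2839 + 0*3519 + 0*5878 + 0*2910 + 0*-26 = 2839
  c_4 = 0*-2012 + 0*-2837 + 0*-2839 + 0*3519 + 0*5878 + 0*2910 + -1*-26 = 26
  c_5 = 0*-2012 + 1*-2837 + 0*-2839 + 1*3519 + 0*5878 + 0*2910 + 0*-26 = 682
  c_6 = 0*-2012 + 0*-2837 + 0*-2839 + 0*3519 + 1*5878 + -2*2910 + 0*-26 = 58
  c_7 = 0*-2012 + -1*-2837 + 0*-2839 + 0*3519 + 0*5878 + 0*2910 + 2*-26 = 2785
Base-5 expansion of each c_i:
  c_1 = 2910 = 0·5^0 + 2·5^1 + 1·5^2 + 3·5^3 + 4·5^4
  c_2 = 2012 = 2·5^0 + 2·5^1 + 0·5^2 + 1·5^3 + 3·5^4
  c_3 = 2839 = 4·5^0 + 2·5^1 + 3·5^2 + 2·5^3 + 4·5^4
  c_4 = 26 = 1·5^0 + 0·5^1 + 1·5^2
  c_5 = 682 = 2·5^0 + 1·5^1 + 2·5^2 + 0·5^3 + 1·5^4
  c_6 = 58 = 3·5^0 + 1·5^1 + 2·5^2
  c_7 = 2785 = 0·5^0 + 2·5^1 + 1·5^2 + 2·5^3 + 4·5^4
p-restricted factor λ_0 = (0, 2, 4, 1, 2, 3, 0)
p-restricted factor λ_1 = (2, 2, 2, 0, 1, 1, 2)
p-restricted factor λ_2 = (1, 0, 3, 1, 2, 2, 1)
p-restricted factor λ_3 = (3, 1, 2, 0, 0, 0, 2)
p-restricted factor λ_4 = (4, 3, 4, 0, 1, 0, 4)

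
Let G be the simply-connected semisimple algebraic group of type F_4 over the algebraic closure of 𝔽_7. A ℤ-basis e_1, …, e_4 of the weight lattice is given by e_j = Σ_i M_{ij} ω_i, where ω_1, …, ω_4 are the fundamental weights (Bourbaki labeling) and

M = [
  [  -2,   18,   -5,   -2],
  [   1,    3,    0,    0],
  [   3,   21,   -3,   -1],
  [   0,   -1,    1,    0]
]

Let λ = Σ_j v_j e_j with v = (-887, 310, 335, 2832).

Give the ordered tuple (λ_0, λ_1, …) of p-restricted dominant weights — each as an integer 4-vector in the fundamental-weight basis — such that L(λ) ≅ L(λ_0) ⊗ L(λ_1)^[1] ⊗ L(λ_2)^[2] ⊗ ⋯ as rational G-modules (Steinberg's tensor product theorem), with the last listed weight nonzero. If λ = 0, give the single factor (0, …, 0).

Change of basis e → ω: c = M·v where v = (-887, 310, 335, 2832):
  c_1 = (-2)·(-887) + (18)·(310) + (-5)·(335) + (-2)·(2832) = 15
  c_2 = (1)·(-887) + (3)·(310) + (0)·(335) + (0)·(2832) = 43
  c_3 = (3)·(-887) + (21)·(310) + (-3)·(335) + (-1)·(2832) = 12
  c_4 = (0)·(-887) + (-1)·(310) + (1)·(335) + (0)·(2832) = 25
Writing each c_i in base p = 7:
  c_1 = 15 = 1·7^0 + 2·7^1
  c_2 = 43 = 1·7^0 + 6·7^1
  c_3 = 12 = 5·7^0 + 1·7^1
  c_4 = 25 = 4·7^0 + 3·7^1
Factor λ_0 = (1, 1, 5, 4)
Factor λ_1 = (2, 6, 1, 3)

((1, 1, 5, 4), (2, 6, 1, 3))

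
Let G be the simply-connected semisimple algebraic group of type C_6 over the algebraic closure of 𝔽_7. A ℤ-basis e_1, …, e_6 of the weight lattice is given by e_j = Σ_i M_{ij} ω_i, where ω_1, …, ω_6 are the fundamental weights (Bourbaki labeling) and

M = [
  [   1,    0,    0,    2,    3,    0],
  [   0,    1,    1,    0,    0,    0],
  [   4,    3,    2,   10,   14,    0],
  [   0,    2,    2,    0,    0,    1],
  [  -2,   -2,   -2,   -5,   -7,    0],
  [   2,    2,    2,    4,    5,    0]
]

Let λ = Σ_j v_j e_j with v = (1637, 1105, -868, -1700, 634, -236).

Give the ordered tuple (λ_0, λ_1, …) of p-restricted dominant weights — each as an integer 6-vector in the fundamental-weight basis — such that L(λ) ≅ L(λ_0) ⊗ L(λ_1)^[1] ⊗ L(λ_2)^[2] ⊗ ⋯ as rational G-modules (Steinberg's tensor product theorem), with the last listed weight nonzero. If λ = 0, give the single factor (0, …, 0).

((6, 6, 3, 0, 6, 6), (5, 5, 0, 6, 2, 2), (2, 4, 0, 4, 6, 2))

In the fundamental-weight basis, λ has coordinates c = M·v (v = (1637, 1105, -868, -1700, 634, -236)):
  c_1 = (1)·(1637) + (0)·(1105) + (0)·(-868) + (2)·(-1700) + (3)·(634) + (0)·(-236) = 139
  c_2 = (0)·(1637) + (1)·(1105) + (1)·(-868) + (0)·(-1700) + (0)·(634) + (0)·(-236) = 237
  c_3 = (4)·(1637) + (3)·(1105) + (2)·(-868) + (10)·(-1700) + (14)·(634) + (0)·(-236) = 3
  c_4 = (0)·(1637) + (2)·(1105) + (2)·(-868) + (0)·(-1700) + (0)·(634) + (1)·(-236) = 238
  c_5 = (-2)·(1637) + (-2)·(1105) + (-2)·(-868) + (-5)·(-1700) + (-7)·(634) + (0)·(-236) = 314
  c_6 = (2)·(1637) + (2)·(1105) + (2)·(-868) + (4)·(-1700) + (5)·(634) + (0)·(-236) = 118
Writing each c_i in base p = 7:
  c_1 = 139 = 6·7^0 + 5·7^1 + 2·7^2
  c_2 = 237 = 6·7^0 + 5·7^1 + 4·7^2
  c_3 = 3 = 3·7^0
  c_4 = 238 = 0·7^0 + 6·7^1 + 4·7^2
  c_5 = 314 = 6·7^0 + 2·7^1 + 6·7^2
  c_6 = 118 = 6·7^0 + 2·7^1 + 2·7^2
Factor λ_0 = (6, 6, 3, 0, 6, 6)
Factor λ_1 = (5, 5, 0, 6, 2, 2)
Factor λ_2 = (2, 4, 0, 4, 6, 2)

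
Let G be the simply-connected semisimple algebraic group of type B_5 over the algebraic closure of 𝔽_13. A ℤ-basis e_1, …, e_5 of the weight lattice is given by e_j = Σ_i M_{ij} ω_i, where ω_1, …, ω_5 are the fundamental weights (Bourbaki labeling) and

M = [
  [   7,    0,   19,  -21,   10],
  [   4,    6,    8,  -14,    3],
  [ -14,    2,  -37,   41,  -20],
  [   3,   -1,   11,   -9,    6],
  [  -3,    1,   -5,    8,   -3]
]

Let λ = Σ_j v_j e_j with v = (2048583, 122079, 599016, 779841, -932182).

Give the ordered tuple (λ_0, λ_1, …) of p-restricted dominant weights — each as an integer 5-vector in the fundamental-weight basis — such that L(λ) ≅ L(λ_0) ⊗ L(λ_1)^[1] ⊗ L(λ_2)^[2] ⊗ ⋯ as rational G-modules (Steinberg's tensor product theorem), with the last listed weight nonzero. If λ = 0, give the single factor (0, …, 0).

((11, 12, 1, 2, 1), (6, 3, 9, 0, 10), (5, 1, 12, 7, 6), (10, 2, 7, 0, 7))

ω-coordinates c = M·v, v = (2048583, 122079, 599016, 779841, -932182):
  c_1 = 7·2048583 + 0·122079 + 19·599016 + (-21)·(779841) + (10)·(-932182) = 22904
  c_2 = 4·2048583 + 6·122079 + 8·599016 + (-14)·(779841) + (3)·(-932182) = 4614
  c_3 = (-14)·(2048583) + 2·122079 + (-37)·(599016) + 41·779841 + (-20)·(-932182) = 17525
  c_4 = 3·2048583 + (-1)·(122079) + 11·599016 + (-9)·(779841) + (6)·(-932182) = 1185
  c_5 = (-3)·(2048583) + 1·122079 + (-5)·(599016) + 8·779841 + (-3)·(-932182) = 16524
Base-13 expansion of each c_i:
  c_1 = 22904 = 11·13^0 + 6·13^1 + 5·13^2 + 10·13^3
  c_2 = 4614 = 12·13^0 + 3·13^1 + 1·13^2 + 2·13^3
  c_3 = 17525 = 1·13^0 + 9·13^1 + 12·13^2 + 7·13^3
  c_4 = 1185 = 2·13^0 + 0·13^1 + 7·13^2
  c_5 = 16524 = 1·13^0 + 10·13^1 + 6·13^2 + 7·13^3
λ_0 = (11, 12, 1, 2, 1)
λ_1 = (6, 3, 9, 0, 10)
λ_2 = (5, 1, 12, 7, 6)
λ_3 = (10, 2, 7, 0, 7)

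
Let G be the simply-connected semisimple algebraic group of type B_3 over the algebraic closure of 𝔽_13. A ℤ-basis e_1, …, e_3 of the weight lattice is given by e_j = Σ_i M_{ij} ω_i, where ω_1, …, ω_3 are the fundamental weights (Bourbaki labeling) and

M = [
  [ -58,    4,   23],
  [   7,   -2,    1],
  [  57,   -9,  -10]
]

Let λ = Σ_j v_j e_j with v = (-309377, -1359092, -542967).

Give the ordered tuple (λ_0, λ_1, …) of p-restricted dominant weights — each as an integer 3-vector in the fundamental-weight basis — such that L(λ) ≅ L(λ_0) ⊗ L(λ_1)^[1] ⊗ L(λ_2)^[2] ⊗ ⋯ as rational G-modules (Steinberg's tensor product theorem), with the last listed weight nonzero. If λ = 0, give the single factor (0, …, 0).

ω-coordinates c = M·v, v = (-309377, -1359092, -542967):
  c_1 = (-58)·(-309377) + (4)·(-1359092) + (23)·(-542967) = 19257
  c_2 = (7)·(-309377) + (-2)·(-1359092) + (1)·(-542967) = 9578
  c_3 = (57)·(-309377) + (-9)·(-1359092) + (-10)·(-542967) = 27009
Writing each c_i in base p = 13:
  c_1 = 19257 = 4·13^0 + 12·13^1 + 9·13^2 + 8·13^3
  c_2 = 9578 = 10·13^0 + 8·13^1 + 4·13^2 + 4·13^3
  c_3 = 27009 = 8·13^0 + 10·13^1 + 3·13^2 + 12·13^3
p-restricted factor λ_0 = (4, 10, 8)
p-restricted factor λ_1 = (12, 8, 10)
p-restricted factor λ_2 = (9, 4, 3)
p-restricted factor λ_3 = (8, 4, 12)

((4, 10, 8), (12, 8, 10), (9, 4, 3), (8, 4, 12))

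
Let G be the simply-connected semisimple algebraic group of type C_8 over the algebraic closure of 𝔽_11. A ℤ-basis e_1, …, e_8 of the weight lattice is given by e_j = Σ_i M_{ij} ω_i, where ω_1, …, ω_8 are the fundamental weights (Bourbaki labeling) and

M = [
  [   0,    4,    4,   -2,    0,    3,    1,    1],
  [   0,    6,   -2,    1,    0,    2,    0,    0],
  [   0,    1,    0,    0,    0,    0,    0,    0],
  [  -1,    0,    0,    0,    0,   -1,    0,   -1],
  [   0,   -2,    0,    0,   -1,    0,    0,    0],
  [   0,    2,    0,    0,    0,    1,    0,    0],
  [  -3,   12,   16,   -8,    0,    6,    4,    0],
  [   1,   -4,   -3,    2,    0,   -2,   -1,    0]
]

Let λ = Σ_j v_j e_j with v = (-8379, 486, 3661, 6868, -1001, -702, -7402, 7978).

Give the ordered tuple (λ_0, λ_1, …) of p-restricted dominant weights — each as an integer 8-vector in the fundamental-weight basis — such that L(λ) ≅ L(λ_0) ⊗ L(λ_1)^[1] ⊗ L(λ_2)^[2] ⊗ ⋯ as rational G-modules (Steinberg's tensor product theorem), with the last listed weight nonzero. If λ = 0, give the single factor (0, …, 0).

((2, 2, 2, 3, 7, 6, 0, 4), (10, 8, 0, 1, 2, 2, 5, 2), (10, 8, 4, 9, 0, 2, 6, 10))

Compute c_i = Σ_j M_{ij} v_j with v = (-8379, 486, 3661, 6868, -1001, -702, -7402, 7978):
  c_1 = 0*-8379 + 4*486 + 4*3661 + -2*6868 + 0*-1001 + 3*-702 + 1*-7402 + 1*7978 = 1322
  c_2 = 0*-8379 + 6*486 + -2*3661 + 1*6868 + 0*-1001 + 2*-702 + 0*-7402 + 0*7978 = 1058
  c_3 = 0*-8379 + 1*486 + 0*3661 + 0*6868 + 0*-1001 + 0*-702 + 0*-7402 + 0*7978 = 486
  c_4 = -1*-8379 + 0*486 + 0*3661 + 0*6868 + 0*-1001 + -1*-702 + 0*-7402 + -1*7978 = 1103
  c_5 = 0*-8379 + -2*486 + 0*3661 + 0*6868 + -1*-1001 + 0*-702 + 0*-7402 + 0*7978 = 29
  c_6 = 0*-8379 + 2*486 + 0*3661 + 0*6868 + 0*-1001 + 1*-702 + 0*-7402 + 0*7978 = 270
  c_7 = -3*-8379 + 12*486 + 16*3661 + -8*6868 + 0*-1001 + 6*-702 + 4*-7402 + 0*7978 = 781
  c_8 = 1*-8379 + -4*486 + -3*3661 + 2*6868 + 0*-1001 + -2*-702 + -1*-7402 + 0*7978 = 1236
Expand coordinatewise in base 11:
  c_1 = 1322 = 2·11^0 + 10·11^1 + 10·11^2
  c_2 = 1058 = 2·11^0 + 8·11^1 + 8·11^2
  c_3 = 486 = 2·11^0 + 0·11^1 + 4·11^2
  c_4 = 1103 = 3·11^0 + 1·11^1 + 9·11^2
  c_5 = 29 = 7·11^0 + 2·11^1
  c_6 = 270 = 6·11^0 + 2·11^1 + 2·11^2
  c_7 = 781 = 0·11^0 + 5·11^1 + 6·11^2
  c_8 = 1236 = 4·11^0 + 2·11^1 + 10·11^2
λ_0 = (2, 2, 2, 3, 7, 6, 0, 4)
λ_1 = (10, 8, 0, 1, 2, 2, 5, 2)
λ_2 = (10, 8, 4, 9, 0, 2, 6, 10)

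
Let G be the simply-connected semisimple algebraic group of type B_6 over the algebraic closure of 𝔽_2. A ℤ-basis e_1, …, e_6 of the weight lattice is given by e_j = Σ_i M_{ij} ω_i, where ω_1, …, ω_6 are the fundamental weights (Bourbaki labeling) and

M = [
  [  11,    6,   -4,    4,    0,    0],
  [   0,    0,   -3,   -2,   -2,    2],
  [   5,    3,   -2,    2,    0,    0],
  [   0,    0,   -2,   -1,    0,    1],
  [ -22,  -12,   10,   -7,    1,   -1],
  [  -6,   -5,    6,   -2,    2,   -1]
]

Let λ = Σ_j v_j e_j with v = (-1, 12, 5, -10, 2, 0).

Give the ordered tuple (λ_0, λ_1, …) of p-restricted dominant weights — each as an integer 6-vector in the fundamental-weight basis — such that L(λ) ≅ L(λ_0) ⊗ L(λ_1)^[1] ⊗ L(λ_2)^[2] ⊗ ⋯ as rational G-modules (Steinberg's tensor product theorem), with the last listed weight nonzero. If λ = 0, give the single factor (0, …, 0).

Change of basis e → ω: c = M·v where v = (-1, 12, 5, -10, 2, 0):
  c_1 = (11)·(-1) + (6)·(12) + (-4)·(5) + (4)·(-10) + (0)·(2) + (0)·(0) = 1
  c_2 = (0)·(-1) + (0)·(12) + (-3)·(5) + (-2)·(-10) + (-2)·(2) + (2)·(0) = 1
  c_3 = (5)·(-1) + (3)·(12) + (-2)·(5) + (2)·(-10) + (0)·(2) + (0)·(0) = 1
  c_4 = (0)·(-1) + (0)·(12) + (-2)·(5) + (-1)·(-10) + (0)·(2) + (1)·(0) = 0
  c_5 = (-22)·(-1) + (-12)·(12) + (10)·(5) + (-7)·(-10) + (1)·(2) + (-1)·(0) = 0
  c_6 = (-6)·(-1) + (-5)·(12) + (6)·(5) + (-2)·(-10) + (2)·(2) + (-1)·(0) = 0
p = 2; digits c_i = Σ_j d_{ij}·2^j, 0 ≤ d_{ij} < 2:
  c_1 = 1 = 1·2^0
  c_2 = 1 = 1·2^0
  c_3 = 1 = 1·2^0
  c_4 = 0
  c_5 = 0
  c_6 = 0
Factor λ_0 = (1, 1, 1, 0, 0, 0)

((1, 1, 1, 0, 0, 0),)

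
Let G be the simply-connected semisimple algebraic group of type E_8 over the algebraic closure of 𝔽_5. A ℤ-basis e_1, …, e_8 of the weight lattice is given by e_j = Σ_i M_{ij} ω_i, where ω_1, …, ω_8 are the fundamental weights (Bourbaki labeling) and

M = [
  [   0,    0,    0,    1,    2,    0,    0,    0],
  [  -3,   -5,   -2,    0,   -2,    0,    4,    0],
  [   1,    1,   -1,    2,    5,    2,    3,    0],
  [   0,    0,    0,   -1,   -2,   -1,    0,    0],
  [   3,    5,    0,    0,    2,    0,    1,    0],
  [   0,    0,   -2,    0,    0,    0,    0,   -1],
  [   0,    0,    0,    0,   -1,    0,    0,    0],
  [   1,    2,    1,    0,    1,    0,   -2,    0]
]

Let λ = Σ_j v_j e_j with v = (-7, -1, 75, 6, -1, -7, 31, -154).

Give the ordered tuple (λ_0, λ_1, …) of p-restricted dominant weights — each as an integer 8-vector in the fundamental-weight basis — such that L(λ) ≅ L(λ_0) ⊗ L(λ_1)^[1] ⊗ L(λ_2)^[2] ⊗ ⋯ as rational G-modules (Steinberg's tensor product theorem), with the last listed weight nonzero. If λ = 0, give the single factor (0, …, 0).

In the fundamental-weight basis, λ has coordinates c = M·v (v = (-7, -1, 75, 6, -1, -7, 31, -154)):
  c_1 = 0*-7 + 0*-1 + 0*75 + 1*6 + 2*-1 + 0*-7 + 0*31 + 0*-154 = 4
  c_2 = -3*-7 + -5*-1 + -2*75 + 0*6 + -2*-1 + 0*-7 + 4*31 + 0*-154 = 2
  c_3 = 1*-7 + 1*-1 + -1*75 + 2*6 + 5*-1 + 2*-7 + 3*31 + 0*-154 = 3
  c_4 = 0*-7 + 0*-1 + 0*75 + -1*6 + -2*-1 + -1*-7 + 0*31 + 0*-154 = 3
  c_5 = 3*-7 + 5*-1 + 0*75 + 0*6 + 2*-1 + 0*-7 + 1*31 + 0*-154 = 3
  c_6 = 0*-7 + 0*-1 + -2*75 + 0*6 + 0*-1 + 0*-7 + 0*31 + -1*-154 = 4
  c_7 = 0*-7 + 0*-1 + 0*75 + 0*6 + -1*-1 + 0*-7 + 0*31 + 0*-154 = 1
  c_8 = 1*-7 + 2*-1 + 1*75 + 0*6 + 1*-1 + 0*-7 + -2*31 + 0*-154 = 3
Base-5 expansion of each c_i:
  c_1 = 4 = 4·5^0
  c_2 = 2 = 2·5^0
  c_3 = 3 = 3·5^0
  c_4 = 3 = 3·5^0
  c_5 = 3 = 3·5^0
  c_6 = 4 = 4·5^0
  c_7 = 1 = 1·5^0
  c_8 = 3 = 3·5^0
Factor λ_0 = (4, 2, 3, 3, 3, 4, 1, 3)

((4, 2, 3, 3, 3, 4, 1, 3),)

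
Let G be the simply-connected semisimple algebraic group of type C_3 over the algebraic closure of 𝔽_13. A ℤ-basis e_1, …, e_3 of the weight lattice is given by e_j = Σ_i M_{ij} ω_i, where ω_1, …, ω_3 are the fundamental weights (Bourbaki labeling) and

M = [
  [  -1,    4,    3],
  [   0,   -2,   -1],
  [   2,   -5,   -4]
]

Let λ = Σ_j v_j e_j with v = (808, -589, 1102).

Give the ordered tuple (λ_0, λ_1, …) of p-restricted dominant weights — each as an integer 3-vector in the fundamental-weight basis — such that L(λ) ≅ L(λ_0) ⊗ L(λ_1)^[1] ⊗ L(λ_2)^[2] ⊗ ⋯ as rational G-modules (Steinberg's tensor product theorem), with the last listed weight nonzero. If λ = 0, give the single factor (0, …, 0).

((12, 11, 10), (10, 5, 11))

ω-coordinates c = M·v, v = (808, -589, 1102):
  c_1 = (-1)·(808) + (4)·(-589) + 3·1102 = 142
  c_2 = 0·808 + (-2)·(-589) + (-1)·(1102) = 76
  c_3 = 2·808 + (-5)·(-589) + (-4)·(1102) = 153
Expand coordinatewise in base 13:
  c_1 = 142 = 12·13^0 + 10·13^1
  c_2 = 76 = 11·13^0 + 5·13^1
  c_3 = 153 = 10·13^0 + 11·13^1
p-restricted factor λ_0 = (12, 11, 10)
p-restricted factor λ_1 = (10, 5, 11)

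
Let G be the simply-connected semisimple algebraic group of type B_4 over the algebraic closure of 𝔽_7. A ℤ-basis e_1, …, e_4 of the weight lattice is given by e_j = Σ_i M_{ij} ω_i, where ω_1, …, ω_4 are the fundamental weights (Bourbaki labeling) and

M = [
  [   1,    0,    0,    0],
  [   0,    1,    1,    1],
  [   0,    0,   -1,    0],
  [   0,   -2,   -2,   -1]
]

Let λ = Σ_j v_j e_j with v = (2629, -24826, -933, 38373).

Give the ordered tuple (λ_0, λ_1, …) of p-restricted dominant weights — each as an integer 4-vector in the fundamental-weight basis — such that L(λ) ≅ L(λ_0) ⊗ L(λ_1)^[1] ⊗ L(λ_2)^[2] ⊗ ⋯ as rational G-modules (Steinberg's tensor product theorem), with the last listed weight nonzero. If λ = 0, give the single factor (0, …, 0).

In the fundamental-weight basis, λ has coordinates c = M·v (v = (2629, -24826, -933, 38373)):
  c_1 = 1*2629 + 0*-24826 + 0*-933 + 0*38373 = 2629
  c_2 = 0*2629 + 1*-24826 + 1*-933 + 1*38373 = 12614
  c_3 = 0*2629 + 0*-24826 + -1*-933 + 0*38373 = 933
  c_4 = 0*2629 + -2*-24826 + -2*-933 + -1*38373 = 13145
p = 7; digits c_i = Σ_j d_{ij}·7^j, 0 ≤ d_{ij} < 7:
  c_1 = 2629 = 4·7^0 + 4·7^1 + 4·7^2 + 0·7^3 + 1·7^4
  c_2 = 12614 = 0·7^0 + 3·7^1 + 5·7^2 + 1·7^3 + 5·7^4
  c_3 = 933 = 2·7^0 + 0·7^1 + 5·7^2 + 2·7^3
  c_4 = 13145 = 6·7^0 + 1·7^1 + 2·7^2 + 3·7^3 + 5·7^4
p-restricted factor λ_0 = (4, 0, 2, 6)
p-restricted factor λ_1 = (4, 3, 0, 1)
p-restricted factor λ_2 = (4, 5, 5, 2)
p-restricted factor λ_3 = (0, 1, 2, 3)
p-restricted factor λ_4 = (1, 5, 0, 5)

((4, 0, 2, 6), (4, 3, 0, 1), (4, 5, 5, 2), (0, 1, 2, 3), (1, 5, 0, 5))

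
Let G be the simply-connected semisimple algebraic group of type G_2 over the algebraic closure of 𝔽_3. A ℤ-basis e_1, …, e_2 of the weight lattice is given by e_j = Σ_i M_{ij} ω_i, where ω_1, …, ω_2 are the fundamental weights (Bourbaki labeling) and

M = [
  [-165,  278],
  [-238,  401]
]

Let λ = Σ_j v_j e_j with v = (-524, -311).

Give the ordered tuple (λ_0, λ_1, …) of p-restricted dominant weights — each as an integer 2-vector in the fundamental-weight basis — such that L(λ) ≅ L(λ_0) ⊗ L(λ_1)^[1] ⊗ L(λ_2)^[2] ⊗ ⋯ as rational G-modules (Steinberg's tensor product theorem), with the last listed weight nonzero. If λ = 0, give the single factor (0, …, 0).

Converting to the ω-basis (c_i = row i of M dotted with v = (-524, -311)):
  c_1 = -165*-524 + 278*-311 = 2
  c_2 = -238*-524 + 401*-311 = 1
p = 3; digits c_i = Σ_j d_{ij}·3^j, 0 ≤ d_{ij} < 3:
  c_1 = 2 = 2·3^0
  c_2 = 1 = 1·3^0
Factor λ_0 = (2, 1)

((2, 1),)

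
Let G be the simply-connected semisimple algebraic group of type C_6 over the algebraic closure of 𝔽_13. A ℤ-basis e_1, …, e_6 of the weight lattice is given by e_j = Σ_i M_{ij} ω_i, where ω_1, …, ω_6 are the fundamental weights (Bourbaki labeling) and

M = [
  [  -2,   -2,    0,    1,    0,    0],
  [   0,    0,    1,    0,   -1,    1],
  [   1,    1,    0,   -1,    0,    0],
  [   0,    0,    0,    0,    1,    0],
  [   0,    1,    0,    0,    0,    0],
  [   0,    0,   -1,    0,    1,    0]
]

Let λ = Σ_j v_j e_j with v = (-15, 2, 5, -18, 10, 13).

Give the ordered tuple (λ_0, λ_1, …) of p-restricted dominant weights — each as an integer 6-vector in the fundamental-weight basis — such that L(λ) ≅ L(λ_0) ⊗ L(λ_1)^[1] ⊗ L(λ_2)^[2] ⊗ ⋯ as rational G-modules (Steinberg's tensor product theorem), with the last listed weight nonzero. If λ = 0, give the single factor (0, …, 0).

((8, 8, 5, 10, 2, 5),)

In the fundamental-weight basis, λ has coordinates c = M·v (v = (-15, 2, 5, -18, 10, 13)):
  c_1 = (-2)·(-15) + (-2)·(2) + 0·5 + (1)·(-18) + 0·10 + 0·13 = 8
  c_2 = (0)·(-15) + 0·2 + 1·5 + (0)·(-18) + (-1)·(10) + 1·13 = 8
  c_3 = (1)·(-15) + 1·2 + 0·5 + (-1)·(-18) + 0·10 + 0·13 = 5
  c_4 = (0)·(-15) + 0·2 + 0·5 + (0)·(-18) + 1·10 + 0·13 = 10
  c_5 = (0)·(-15) + 1·2 + 0·5 + (0)·(-18) + 0·10 + 0·13 = 2
  c_6 = (0)·(-15) + 0·2 + (-1)·(5) + (0)·(-18) + 1·10 + 0·13 = 5
Base-13 expansion of each c_i:
  c_1 = 8 = 8·13^0
  c_2 = 8 = 8·13^0
  c_3 = 5 = 5·13^0
  c_4 = 10 = 10·13^0
  c_5 = 2 = 2·13^0
  c_6 = 5 = 5·13^0
λ_0 = (8, 8, 5, 10, 2, 5)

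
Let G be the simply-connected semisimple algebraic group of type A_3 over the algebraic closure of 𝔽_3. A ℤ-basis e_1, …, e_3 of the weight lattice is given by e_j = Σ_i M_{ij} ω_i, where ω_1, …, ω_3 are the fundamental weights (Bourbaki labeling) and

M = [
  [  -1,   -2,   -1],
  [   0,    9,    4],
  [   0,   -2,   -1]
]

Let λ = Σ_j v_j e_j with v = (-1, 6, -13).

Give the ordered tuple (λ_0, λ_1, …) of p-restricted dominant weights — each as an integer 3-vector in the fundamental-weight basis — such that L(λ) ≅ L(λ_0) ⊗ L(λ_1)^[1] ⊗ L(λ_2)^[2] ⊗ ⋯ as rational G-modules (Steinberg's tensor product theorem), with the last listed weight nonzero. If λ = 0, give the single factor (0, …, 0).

Change of basis e → ω: c = M·v where v = (-1, 6, -13):
  c_1 = (-1)·(-1) + (-2)·(6) + (-1)·(-13) = 2
  c_2 = (0)·(-1) + 9·6 + (4)·(-13) = 2
  c_3 = (0)·(-1) + (-2)·(6) + (-1)·(-13) = 1
p = 3; digits c_i = Σ_j d_{ij}·3^j, 0 ≤ d_{ij} < 3:
  c_1 = 2 = 2·3^0
  c_2 = 2 = 2·3^0
  c_3 = 1 = 1·3^0
λ_0 = (2, 2, 1)

((2, 2, 1),)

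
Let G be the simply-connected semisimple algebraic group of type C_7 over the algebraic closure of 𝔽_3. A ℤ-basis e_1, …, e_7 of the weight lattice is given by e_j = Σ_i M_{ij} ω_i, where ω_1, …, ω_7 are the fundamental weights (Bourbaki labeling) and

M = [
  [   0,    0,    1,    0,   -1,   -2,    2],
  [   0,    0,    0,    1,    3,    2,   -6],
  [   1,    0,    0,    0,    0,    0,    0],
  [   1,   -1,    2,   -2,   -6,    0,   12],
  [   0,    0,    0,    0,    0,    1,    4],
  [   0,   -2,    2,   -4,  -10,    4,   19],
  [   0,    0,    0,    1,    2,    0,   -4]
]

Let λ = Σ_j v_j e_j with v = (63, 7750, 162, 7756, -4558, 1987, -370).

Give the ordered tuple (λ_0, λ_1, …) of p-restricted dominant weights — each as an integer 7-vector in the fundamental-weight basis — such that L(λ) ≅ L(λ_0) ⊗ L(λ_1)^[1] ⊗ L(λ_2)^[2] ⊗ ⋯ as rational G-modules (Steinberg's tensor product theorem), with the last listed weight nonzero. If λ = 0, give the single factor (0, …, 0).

((0, 0, 0, 0, 0, 1, 0), (2, 2, 0, 2, 1, 0, 1), (0, 0, 1, 0, 2, 0, 1), (0, 1, 2, 1, 0, 2, 1), (0, 0, 0, 0, 0, 0, 1), (0, 1, 0, 0, 2, 1, 0))

In the fundamental-weight basis, λ has coordinates c = M·v (v = (63, 7750, 162, 7756, -4558, 1987, -370)):
  c_1 = (0)·(63) + (0)·(7750) + (1)·(162) + (0)·(7756) + (-1)·(-4558) + (-2)·(1987) + (2)·(-370) = 6
  c_2 = (0)·(63) + (0)·(7750) + (0)·(162) + (1)·(7756) + (3)·(-4558) + (2)·(1987) + (-6)·(-370) = 276
  c_3 = (1)·(63) + (0)·(7750) + (0)·(162) + (0)·(7756) + (0)·(-4558) + (0)·(1987) + (0)·(-370) = 63
  c_4 = (1)·(63) + (-1)·(7750) + (2)·(162) + (-2)·(7756) + (-6)·(-4558) + (0)·(1987) + (12)·(-370) = 33
  c_5 = (0)·(63) + (0)·(7750) + (0)·(162) + (0)·(7756) + (0)·(-4558) + (1)·(1987) + (4)·(-370) = 507
  c_6 = (0)·(63) + (-2)·(7750) + (2)·(162) + (-4)·(7756) + (-10)·(-4558) + (4)·(1987) + (19)·(-370) = 298
  c_7 = (0)·(63) + (0)·(7750) + (0)·(162) + (1)·(7756) + (2)·(-4558) + (0)·(1987) + (-4)·(-370) = 120
Base-3 expansion of each c_i:
  c_1 = 6 = 0·3^0 + 2·3^1
  c_2 = 276 = 0·3^0 + 2·3^1 + 0·3^2 + 1·3^3 + 0·3^4 + 1·3^5
  c_3 = 63 = 0·3^0 + 0·3^1 + 1·3^2 + 2·3^3
  c_4 = 33 = 0·3^0 + 2·3^1 + 0·3^2 + 1·3^3
  c_5 = 507 = 0·3^0 + 1·3^1 + 2·3^2 + 0·3^3 + 0·3^4 + 2·3^5
  c_6 = 298 = 1·3^0 + 0·3^1 + 0·3^2 + 2·3^3 + 0·3^4 + 1·3^5
  c_7 = 120 = 0·3^0 + 1·3^1 + 1·3^2 + 1·3^3 + 1·3^4
λ_0 = (0, 0, 0, 0, 0, 1, 0)
λ_1 = (2, 2, 0, 2, 1, 0, 1)
λ_2 = (0, 0, 1, 0, 2, 0, 1)
λ_3 = (0, 1, 2, 1, 0, 2, 1)
λ_4 = (0, 0, 0, 0, 0, 0, 1)
λ_5 = (0, 1, 0, 0, 2, 1, 0)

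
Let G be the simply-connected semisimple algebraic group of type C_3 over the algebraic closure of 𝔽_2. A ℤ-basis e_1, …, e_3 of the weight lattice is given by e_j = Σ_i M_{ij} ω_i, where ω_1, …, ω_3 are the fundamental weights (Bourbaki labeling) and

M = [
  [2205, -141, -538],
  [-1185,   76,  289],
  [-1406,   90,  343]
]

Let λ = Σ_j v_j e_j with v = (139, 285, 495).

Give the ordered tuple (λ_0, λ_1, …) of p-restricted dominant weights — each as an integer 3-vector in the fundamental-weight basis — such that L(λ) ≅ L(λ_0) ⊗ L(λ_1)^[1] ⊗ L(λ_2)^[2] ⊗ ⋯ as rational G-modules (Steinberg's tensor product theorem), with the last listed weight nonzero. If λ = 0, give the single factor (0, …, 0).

((0, 0, 1),)

Compute c_i = Σ_j M_{ij} v_j with v = (139, 285, 495):
  c_1 = (2205)·(139) + (-141)·(285) + (-538)·(495) = 0
  c_2 = (-1185)·(139) + (76)·(285) + (289)·(495) = 0
  c_3 = (-1406)·(139) + (90)·(285) + (343)·(495) = 1
Writing each c_i in base p = 2:
  c_1 = 0
  c_2 = 0
  c_3 = 1 = 1·2^0
p-restricted factor λ_0 = (0, 0, 1)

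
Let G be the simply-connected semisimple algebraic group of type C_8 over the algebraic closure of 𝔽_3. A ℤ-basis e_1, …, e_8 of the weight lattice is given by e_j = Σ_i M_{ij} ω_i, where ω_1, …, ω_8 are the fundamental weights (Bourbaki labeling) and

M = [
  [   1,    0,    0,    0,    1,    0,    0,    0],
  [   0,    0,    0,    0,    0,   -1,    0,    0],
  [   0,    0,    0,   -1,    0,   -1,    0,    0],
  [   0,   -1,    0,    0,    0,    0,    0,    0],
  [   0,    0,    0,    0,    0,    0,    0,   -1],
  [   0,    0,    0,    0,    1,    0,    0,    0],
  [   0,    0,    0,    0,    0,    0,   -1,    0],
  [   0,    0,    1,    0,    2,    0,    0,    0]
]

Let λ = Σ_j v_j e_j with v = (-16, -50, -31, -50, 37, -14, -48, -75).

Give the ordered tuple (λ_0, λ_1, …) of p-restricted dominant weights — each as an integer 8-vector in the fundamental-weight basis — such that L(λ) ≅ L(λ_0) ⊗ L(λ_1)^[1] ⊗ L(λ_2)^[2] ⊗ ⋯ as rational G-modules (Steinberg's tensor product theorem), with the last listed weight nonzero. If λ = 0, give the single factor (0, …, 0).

((0, 2, 1, 2, 0, 1, 0, 1), (1, 1, 0, 1, 1, 0, 1, 2), (2, 1, 1, 2, 2, 1, 2, 1), (0, 0, 2, 1, 2, 1, 1, 1))

Compute c_i = Σ_j M_{ij} v_j with v = (-16, -50, -31, -50, 37, -14, -48, -75):
  c_1 = (1)·(-16) + (0)·(-50) + (0)·(-31) + (0)·(-50) + 1·37 + (0)·(-14) + (0)·(-48) + (0)·(-75) = 21
  c_2 = (0)·(-16) + (0)·(-50) + (0)·(-31) + (0)·(-50) + 0·37 + (-1)·(-14) + (0)·(-48) + (0)·(-75) = 14
  c_3 = (0)·(-16) + (0)·(-50) + (0)·(-31) + (-1)·(-50) + 0·37 + (-1)·(-14) + (0)·(-48) + (0)·(-75) = 64
  c_4 = (0)·(-16) + (-1)·(-50) + (0)·(-31) + (0)·(-50) + 0·37 + (0)·(-14) + (0)·(-48) + (0)·(-75) = 50
  c_5 = (0)·(-16) + (0)·(-50) + (0)·(-31) + (0)·(-50) + 0·37 + (0)·(-14) + (0)·(-48) + (-1)·(-75) = 75
  c_6 = (0)·(-16) + (0)·(-50) + (0)·(-31) + (0)·(-50) + 1·37 + (0)·(-14) + (0)·(-48) + (0)·(-75) = 37
  c_7 = (0)·(-16) + (0)·(-50) + (0)·(-31) + (0)·(-50) + 0·37 + (0)·(-14) + (-1)·(-48) + (0)·(-75) = 48
  c_8 = (0)·(-16) + (0)·(-50) + (1)·(-31) + (0)·(-50) + 2·37 + (0)·(-14) + (0)·(-48) + (0)·(-75) = 43
Base-3 expansion of each c_i:
  c_1 = 21 = 0·3^0 + 1·3^1 + 2·3^2
  c_2 = 14 = 2·3^0 + 1·3^1 + 1·3^2
  c_3 = 64 = 1·3^0 + 0·3^1 + 1·3^2 + 2·3^3
  c_4 = 50 = 2·3^0 + 1·3^1 + 2·3^2 + 1·3^3
  c_5 = 75 = 0·3^0 + 1·3^1 + 2·3^2 + 2·3^3
  c_6 = 37 = 1·3^0 + 0·3^1 + 1·3^2 + 1·3^3
  c_7 = 48 = 0·3^0 + 1·3^1 + 2·3^2 + 1·3^3
  c_8 = 43 = 1·3^0 + 2·3^1 + 1·3^2 + 1·3^3
Factor λ_0 = (0, 2, 1, 2, 0, 1, 0, 1)
Factor λ_1 = (1, 1, 0, 1, 1, 0, 1, 2)
Factor λ_2 = (2, 1, 1, 2, 2, 1, 2, 1)
Factor λ_3 = (0, 0, 2, 1, 2, 1, 1, 1)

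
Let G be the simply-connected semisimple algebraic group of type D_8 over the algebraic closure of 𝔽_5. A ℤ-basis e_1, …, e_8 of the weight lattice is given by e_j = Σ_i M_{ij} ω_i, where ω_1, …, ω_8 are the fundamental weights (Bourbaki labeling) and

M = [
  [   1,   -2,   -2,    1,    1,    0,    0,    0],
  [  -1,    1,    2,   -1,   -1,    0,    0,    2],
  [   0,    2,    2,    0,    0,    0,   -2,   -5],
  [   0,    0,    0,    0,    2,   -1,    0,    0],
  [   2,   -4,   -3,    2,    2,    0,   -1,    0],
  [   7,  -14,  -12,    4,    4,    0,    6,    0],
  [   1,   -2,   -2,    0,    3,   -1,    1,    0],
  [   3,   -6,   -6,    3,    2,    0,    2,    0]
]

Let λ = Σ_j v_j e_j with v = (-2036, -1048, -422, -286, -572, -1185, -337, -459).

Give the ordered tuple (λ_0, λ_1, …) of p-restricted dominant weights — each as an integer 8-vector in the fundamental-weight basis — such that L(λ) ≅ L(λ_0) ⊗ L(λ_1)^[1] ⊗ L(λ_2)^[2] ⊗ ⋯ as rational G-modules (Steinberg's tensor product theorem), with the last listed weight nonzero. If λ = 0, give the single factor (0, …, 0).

Converting to the ω-basis (c_i = row i of M dotted with v = (-2036, -1048, -422, -286, -572, -1185, -337, -459)):
  c_1 = (1)·(-2036) + (-2)·(-1048) + (-2)·(-422) + (1)·(-286) + (1)·(-572) + (0)·(-1185) + (0)·(-337) + (0)·(-459) = 46
  c_2 = (-1)·(-2036) + (1)·(-1048) + (2)·(-422) + (-1)·(-286) + (-1)·(-572) + (0)·(-1185) + (0)·(-337) + (2)·(-459) = 84
  c_3 = (0)·(-2036) + (2)·(-1048) + (2)·(-422) + (0)·(-286) + (0)·(-572) + (0)·(-1185) + (-2)·(-337) + (-5)·(-459) = 29
  c_4 = (0)·(-2036) + (0)·(-1048) + (0)·(-422) + (0)·(-286) + (2)·(-572) + (-1)·(-1185) + (0)·(-337) + (0)·(-459) = 41
  c_5 = (2)·(-2036) + (-4)·(-1048) + (-3)·(-422) + (2)·(-286) + (2)·(-572) + (0)·(-1185) + (-1)·(-337) + (0)·(-459) = 7
  c_6 = (7)·(-2036) + (-14)·(-1048) + (-12)·(-422) + (4)·(-286) + (4)·(-572) + (0)·(-1185) + (6)·(-337) + (0)·(-459) = 30
  c_7 = (1)·(-2036) + (-2)·(-1048) + (-2)·(-422) + (0)·(-286) + (3)·(-572) + (-1)·(-1185) + (1)·(-337) + (0)·(-459) = 36
  c_8 = (3)·(-2036) + (-6)·(-1048) + (-6)·(-422) + (3)·(-286) + (2)·(-572) + (0)·(-1185) + (2)·(-337) + (0)·(-459) = 36
Writing each c_i in base p = 5:
  c_1 = 46 = 1·5^0 + 4·5^1 + 1·5^2
  c_2 = 84 = 4·5^0 + 1·5^1 + 3·5^2
  c_3 = 29 = 4·5^0 + 0·5^1 + 1·5^2
  c_4 = 41 = 1·5^0 + 3·5^1 + 1·5^2
  c_5 = 7 = 2·5^0 + 1·5^1
  c_6 = 30 = 0·5^0 + 1·5^1 + 1·5^2
  c_7 = 36 = 1·5^0 + 2·5^1 + 1·5^2
  c_8 = 36 = 1·5^0 + 2·5^1 + 1·5^2
λ_0 = (1, 4, 4, 1, 2, 0, 1, 1)
λ_1 = (4, 1, 0, 3, 1, 1, 2, 2)
λ_2 = (1, 3, 1, 1, 0, 1, 1, 1)

((1, 4, 4, 1, 2, 0, 1, 1), (4, 1, 0, 3, 1, 1, 2, 2), (1, 3, 1, 1, 0, 1, 1, 1))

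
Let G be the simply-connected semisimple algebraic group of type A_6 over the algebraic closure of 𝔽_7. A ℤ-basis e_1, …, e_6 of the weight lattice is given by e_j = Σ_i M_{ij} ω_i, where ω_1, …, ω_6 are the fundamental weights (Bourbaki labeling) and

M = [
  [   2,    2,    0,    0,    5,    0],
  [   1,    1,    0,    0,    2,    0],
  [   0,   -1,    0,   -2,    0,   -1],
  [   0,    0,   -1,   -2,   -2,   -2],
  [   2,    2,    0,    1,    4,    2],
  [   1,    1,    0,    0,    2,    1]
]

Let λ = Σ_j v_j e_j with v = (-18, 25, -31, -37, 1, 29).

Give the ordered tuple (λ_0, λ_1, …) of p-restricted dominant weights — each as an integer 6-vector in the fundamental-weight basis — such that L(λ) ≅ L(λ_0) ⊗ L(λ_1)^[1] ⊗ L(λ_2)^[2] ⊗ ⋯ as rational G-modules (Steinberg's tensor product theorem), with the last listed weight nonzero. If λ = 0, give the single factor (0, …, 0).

In the fundamental-weight basis, λ has coordinates c = M·v (v = (-18, 25, -31, -37, 1, 29)):
  c_1 = 2*-18 + 2*25 + 0*-31 + 0*-37 + 5*1 + 0*29 = 19
  c_2 = 1*-18 + 1*25 + 0*-31 + 0*-37 + 2*1 + 0*29 = 9
  c_3 = 0*-18 + -1*25 + 0*-31 + -2*-37 + 0*1 + -1*29 = 20
  c_4 = 0*-18 + 0*25 + -1*-31 + -2*-37 + -2*1 + -2*29 = 45
  c_5 = 2*-18 + 2*25 + 0*-31 + 1*-37 + 4*1 + 2*29 = 39
  c_6 = 1*-18 + 1*25 + 0*-31 + 0*-37 + 2*1 + 1*29 = 38
Base-7 expansion of each c_i:
  c_1 = 19 = 5·7^0 + 2·7^1
  c_2 = 9 = 2·7^0 + 1·7^1
  c_3 = 20 = 6·7^0 + 2·7^1
  c_4 = 45 = 3·7^0 + 6·7^1
  c_5 = 39 = 4·7^0 + 5·7^1
  c_6 = 38 = 3·7^0 + 5·7^1
λ_0 = (5, 2, 6, 3, 4, 3)
λ_1 = (2, 1, 2, 6, 5, 5)

((5, 2, 6, 3, 4, 3), (2, 1, 2, 6, 5, 5))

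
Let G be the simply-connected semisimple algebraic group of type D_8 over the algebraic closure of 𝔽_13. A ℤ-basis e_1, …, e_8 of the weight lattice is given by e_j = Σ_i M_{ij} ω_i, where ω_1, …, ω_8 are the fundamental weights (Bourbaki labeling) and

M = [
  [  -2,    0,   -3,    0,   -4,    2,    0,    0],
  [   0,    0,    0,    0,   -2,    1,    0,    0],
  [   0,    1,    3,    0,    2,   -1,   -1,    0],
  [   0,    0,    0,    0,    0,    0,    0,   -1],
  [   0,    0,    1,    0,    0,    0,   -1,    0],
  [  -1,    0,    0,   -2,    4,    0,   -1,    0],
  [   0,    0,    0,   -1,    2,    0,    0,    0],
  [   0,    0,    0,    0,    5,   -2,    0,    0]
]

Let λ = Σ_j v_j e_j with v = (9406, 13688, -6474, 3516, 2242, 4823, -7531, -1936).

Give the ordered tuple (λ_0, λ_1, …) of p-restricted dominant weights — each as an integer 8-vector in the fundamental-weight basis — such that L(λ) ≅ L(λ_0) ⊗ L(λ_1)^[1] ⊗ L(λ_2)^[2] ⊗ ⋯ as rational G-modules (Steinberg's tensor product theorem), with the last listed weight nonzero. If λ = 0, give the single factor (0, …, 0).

((1, 1, 2, 12, 4, 9, 6, 4), (8, 0, 8, 5, 3, 4, 9, 3), (7, 2, 8, 11, 6, 0, 5, 9))

Change of basis e → ω: c = M·v where v = (9406, 13688, -6474, 3516, 2242, 4823, -7531, -1936):
  c_1 = -2*9406 + 0*13688 + -3*-6474 + 0*3516 + -4*2242 + 2*4823 + 0*-7531 + 0*-1936 = 1288
  c_2 = 0*9406 + 0*13688 + 0*-6474 + 0*3516 + -2*2242 + 1*4823 + 0*-7531 + 0*-1936 = 339
  c_3 = 0*9406 + 1*13688 + 3*-6474 + 0*3516 + 2*2242 + -1*4823 + -1*-7531 + 0*-1936 = 1458
  c_4 = 0*9406 + 0*13688 + 0*-6474 + 0*3516 + 0*2242 + 0*4823 + 0*-7531 + -1*-1936 = 1936
  c_5 = 0*9406 + 0*13688 + 1*-6474 + 0*3516 + 0*2242 + 0*4823 + -1*-7531 + 0*-1936 = 1057
  c_6 = -1*9406 + 0*13688 + 0*-6474 + -2*3516 + 4*2242 + 0*4823 + -1*-7531 + 0*-1936 = 61
  c_7 = 0*9406 + 0*13688 + 0*-6474 + -1*3516 + 2*2242 + 0*4823 + 0*-7531 + 0*-1936 = 968
  c_8 = 0*9406 + 0*13688 + 0*-6474 + 0*3516 + 5*2242 + -2*4823 + 0*-7531 + 0*-1936 = 1564
Writing each c_i in base p = 13:
  c_1 = 1288 = 1·13^0 + 8·13^1 + 7·13^2
  c_2 = 339 = 1·13^0 + 0·13^1 + 2·13^2
  c_3 = 1458 = 2·13^0 + 8·13^1 + 8·13^2
  c_4 = 1936 = 12·13^0 + 5·13^1 + 11·13^2
  c_5 = 1057 = 4·13^0 + 3·13^1 + 6·13^2
  c_6 = 61 = 9·13^0 + 4·13^1
  c_7 = 968 = 6·13^0 + 9·13^1 + 5·13^2
  c_8 = 1564 = 4·13^0 + 3·13^1 + 9·13^2
Factor λ_0 = (1, 1, 2, 12, 4, 9, 6, 4)
Factor λ_1 = (8, 0, 8, 5, 3, 4, 9, 3)
Factor λ_2 = (7, 2, 8, 11, 6, 0, 5, 9)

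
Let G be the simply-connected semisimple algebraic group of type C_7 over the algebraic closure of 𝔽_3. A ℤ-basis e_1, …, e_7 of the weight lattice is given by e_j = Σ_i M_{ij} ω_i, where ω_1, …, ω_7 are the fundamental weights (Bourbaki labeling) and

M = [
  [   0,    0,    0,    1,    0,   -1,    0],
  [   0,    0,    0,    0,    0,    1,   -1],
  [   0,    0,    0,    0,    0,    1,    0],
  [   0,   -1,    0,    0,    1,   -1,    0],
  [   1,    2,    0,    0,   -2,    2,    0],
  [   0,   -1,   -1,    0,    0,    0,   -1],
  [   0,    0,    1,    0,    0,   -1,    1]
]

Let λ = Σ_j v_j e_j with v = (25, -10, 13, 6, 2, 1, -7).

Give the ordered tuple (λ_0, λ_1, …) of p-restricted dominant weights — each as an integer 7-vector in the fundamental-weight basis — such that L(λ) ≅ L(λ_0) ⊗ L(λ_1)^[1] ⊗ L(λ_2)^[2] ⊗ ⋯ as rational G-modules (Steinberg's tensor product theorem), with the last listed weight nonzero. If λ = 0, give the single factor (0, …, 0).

((2, 2, 1, 2, 0, 1, 2), (1, 2, 0, 0, 1, 1, 1), (0, 0, 0, 1, 0, 0, 0))

ω-coordinates c = M·v, v = (25, -10, 13, 6, 2, 1, -7):
  c_1 = (0)·(25) + (0)·(-10) + (0)·(13) + (1)·(6) + (0)·(2) + (-1)·(1) + (0)·(-7) = 5
  c_2 = (0)·(25) + (0)·(-10) + (0)·(13) + (0)·(6) + (0)·(2) + (1)·(1) + (-1)·(-7) = 8
  c_3 = (0)·(25) + (0)·(-10) + (0)·(13) + (0)·(6) + (0)·(2) + (1)·(1) + (0)·(-7) = 1
  c_4 = (0)·(25) + (-1)·(-10) + (0)·(13) + (0)·(6) + (1)·(2) + (-1)·(1) + (0)·(-7) = 11
  c_5 = (1)·(25) + (2)·(-10) + (0)·(13) + (0)·(6) + (-2)·(2) + (2)·(1) + (0)·(-7) = 3
  c_6 = (0)·(25) + (-1)·(-10) + (-1)·(13) + (0)·(6) + (0)·(2) + (0)·(1) + (-1)·(-7) = 4
  c_7 = (0)·(25) + (0)·(-10) + (1)·(13) + (0)·(6) + (0)·(2) + (-1)·(1) + (1)·(-7) = 5
Writing each c_i in base p = 3:
  c_1 = 5 = 2·3^0 + 1·3^1
  c_2 = 8 = 2·3^0 + 2·3^1
  c_3 = 1 = 1·3^0
  c_4 = 11 = 2·3^0 + 0·3^1 + 1·3^2
  c_5 = 3 = 0·3^0 + 1·3^1
  c_6 = 4 = 1·3^0 + 1·3^1
  c_7 = 5 = 2·3^0 + 1·3^1
λ_0 = (2, 2, 1, 2, 0, 1, 2)
λ_1 = (1, 2, 0, 0, 1, 1, 1)
λ_2 = (0, 0, 0, 1, 0, 0, 0)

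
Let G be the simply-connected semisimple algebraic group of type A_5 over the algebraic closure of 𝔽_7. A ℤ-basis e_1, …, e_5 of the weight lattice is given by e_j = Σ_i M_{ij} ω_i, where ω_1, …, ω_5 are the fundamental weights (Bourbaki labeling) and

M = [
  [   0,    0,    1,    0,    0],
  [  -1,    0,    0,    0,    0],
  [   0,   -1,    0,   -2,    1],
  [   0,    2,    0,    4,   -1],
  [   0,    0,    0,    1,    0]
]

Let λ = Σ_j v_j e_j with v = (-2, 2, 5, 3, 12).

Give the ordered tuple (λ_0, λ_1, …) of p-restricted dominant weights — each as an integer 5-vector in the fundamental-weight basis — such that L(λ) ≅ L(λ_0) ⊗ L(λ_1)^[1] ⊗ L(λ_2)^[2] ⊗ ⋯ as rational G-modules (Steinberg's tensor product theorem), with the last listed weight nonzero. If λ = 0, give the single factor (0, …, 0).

Compute c_i = Σ_j M_{ij} v_j with v = (-2, 2, 5, 3, 12):
  c_1 = (0)·(-2) + (0)·(2) + (1)·(5) + (0)·(3) + (0)·(12) = 5
  c_2 = (-1)·(-2) + (0)·(2) + (0)·(5) + (0)·(3) + (0)·(12) = 2
  c_3 = (0)·(-2) + (-1)·(2) + (0)·(5) + (-2)·(3) + (1)·(12) = 4
  c_4 = (0)·(-2) + (2)·(2) + (0)·(5) + (4)·(3) + (-1)·(12) = 4
  c_5 = (0)·(-2) + (0)·(2) + (0)·(5) + (1)·(3) + (0)·(12) = 3
p = 7; digits c_i = Σ_j d_{ij}·7^j, 0 ≤ d_{ij} < 7:
  c_1 = 5 = 5·7^0
  c_2 = 2 = 2·7^0
  c_3 = 4 = 4·7^0
  c_4 = 4 = 4·7^0
  c_5 = 3 = 3·7^0
λ_0 = (5, 2, 4, 4, 3)

((5, 2, 4, 4, 3),)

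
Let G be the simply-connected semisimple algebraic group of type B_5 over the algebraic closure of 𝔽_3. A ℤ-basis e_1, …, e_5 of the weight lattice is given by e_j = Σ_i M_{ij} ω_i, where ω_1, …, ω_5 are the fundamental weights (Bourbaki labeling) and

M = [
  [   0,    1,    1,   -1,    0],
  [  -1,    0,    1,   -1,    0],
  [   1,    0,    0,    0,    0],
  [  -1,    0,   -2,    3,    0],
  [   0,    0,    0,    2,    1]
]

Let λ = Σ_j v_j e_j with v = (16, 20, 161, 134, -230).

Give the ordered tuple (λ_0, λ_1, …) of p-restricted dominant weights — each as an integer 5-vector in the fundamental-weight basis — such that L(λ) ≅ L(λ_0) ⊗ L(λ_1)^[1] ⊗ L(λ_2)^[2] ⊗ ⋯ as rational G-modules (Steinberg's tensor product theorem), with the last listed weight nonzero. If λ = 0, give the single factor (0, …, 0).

((2, 2, 1, 1, 2), (0, 0, 2, 0, 0), (2, 1, 1, 1, 1), (1, 0, 0, 2, 1))

Converting to the ω-basis (c_i = row i of M dotted with v = (16, 20, 161, 134, -230)):
  c_1 = 0·16 + 1·20 + 1·161 + (-1)·(134) + (0)·(-230) = 47
  c_2 = (-1)·(16) + 0·20 + 1·161 + (-1)·(134) + (0)·(-230) = 11
  c_3 = 1·16 + 0·20 + 0·161 + 0·134 + (0)·(-230) = 16
  c_4 = (-1)·(16) + 0·20 + (-2)·(161) + 3·134 + (0)·(-230) = 64
  c_5 = 0·16 + 0·20 + 0·161 + 2·134 + (1)·(-230) = 38
Writing each c_i in base p = 3:
  c_1 = 47 = 2·3^0 + 0·3^1 + 2·3^2 + 1·3^3
  c_2 = 11 = 2·3^0 + 0·3^1 + 1·3^2
  c_3 = 16 = 1·3^0 + 2·3^1 + 1·3^2
  c_4 = 64 = 1·3^0 + 0·3^1 + 1·3^2 + 2·3^3
  c_5 = 38 = 2·3^0 + 0·3^1 + 1·3^2 + 1·3^3
λ_0 = (2, 2, 1, 1, 2)
λ_1 = (0, 0, 2, 0, 0)
λ_2 = (2, 1, 1, 1, 1)
λ_3 = (1, 0, 0, 2, 1)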